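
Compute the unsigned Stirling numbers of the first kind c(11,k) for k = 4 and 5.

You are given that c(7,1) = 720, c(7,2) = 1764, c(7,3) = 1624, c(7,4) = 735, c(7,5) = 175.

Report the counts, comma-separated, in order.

8409500, 3416930

i=8: T(8,1)=0+7·720=5040 | T(8,2)=720+7·1764=13068 | T(8,3)=1764+7·1624=13132 | T(8,4)=1624+7·735=6769 | T(8,5)=735+7·175=1960
i=9: T(9,2)=5040+8·13068=109584 | T(9,3)=13068+8·13132=118124 | T(9,4)=13132+8·6769=67284 | T(9,5)=6769+8·1960=22449
i=10: T(10,3)=109584+9·118124=1172700 | T(10,4)=118124+9·67284=723680 | T(10,5)=67284+9·22449=269325
i=11: T(11,4)=1172700+10·723680=8409500 | T(11,5)=723680+10·269325=3416930
Read c(11,4) = 8409500, c(11,5) = 3416930.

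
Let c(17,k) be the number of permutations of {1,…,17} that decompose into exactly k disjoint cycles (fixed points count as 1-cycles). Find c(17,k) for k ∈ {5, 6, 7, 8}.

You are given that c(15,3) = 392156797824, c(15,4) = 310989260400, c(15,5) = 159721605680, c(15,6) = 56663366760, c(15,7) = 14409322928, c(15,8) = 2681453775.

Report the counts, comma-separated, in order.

48366009233424, 18861567058880, 5374523477960, 1146901283528

@16  (16,4):310989260400·15+392156797824→5056995703824, (16,5):159721605680·15+310989260400→2706813345600, (16,6):56663366760·15+159721605680→1009672107080, (16,7):14409322928·15+56663366760→272803210680, (16,8):2681453775·15+14409322928→54631129553
@17  (17,5):2706813345600·16+5056995703824→48366009233424, (17,6):1009672107080·16+2706813345600→18861567058880, (17,7):272803210680·16+1009672107080→5374523477960, (17,8):54631129553·16+272803210680→1146901283528
Read c(17,5) = 48366009233424, c(17,6) = 18861567058880, c(17,7) = 5374523477960, c(17,8) = 1146901283528.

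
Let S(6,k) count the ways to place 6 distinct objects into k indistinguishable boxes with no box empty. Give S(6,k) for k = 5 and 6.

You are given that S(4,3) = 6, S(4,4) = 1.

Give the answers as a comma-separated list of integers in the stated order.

15, 1

row 5: T[5][4]=4·1+6=10  T[5][5]=5·0+1=1
row 6: T[6][5]=5·1+10=15  T[6][6]=6·0+1=1
Read S(6,5) = 15, S(6,6) = 1.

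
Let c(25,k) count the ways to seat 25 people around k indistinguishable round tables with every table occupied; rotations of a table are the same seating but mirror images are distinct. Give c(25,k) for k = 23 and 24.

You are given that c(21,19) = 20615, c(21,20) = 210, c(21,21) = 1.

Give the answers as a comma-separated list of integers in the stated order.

[22] T[22,20]:21*210+20615=25025 · T[22,21]:21*1+210=231 · T[22,22]:21*0+1=1
[23] T[23,21]:22*231+25025=30107 · T[23,22]:22*1+231=253 · T[23,23]:22*0+1=1
[24] T[24,22]:23*253+30107=35926 · T[24,23]:23*1+253=276 · T[24,24]:23*0+1=1
[25] T[25,23]:24*276+35926=42550 · T[25,24]:24*1+276=300
Read c(25,23) = 42550, c(25,24) = 300.

42550, 300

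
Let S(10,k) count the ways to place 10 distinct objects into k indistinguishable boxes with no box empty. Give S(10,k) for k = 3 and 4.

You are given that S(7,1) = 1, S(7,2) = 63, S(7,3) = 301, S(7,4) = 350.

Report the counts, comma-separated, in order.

[8] T[8,1]:1*1+0=1 · T[8,2]:2*63+1=127 · T[8,3]:3*301+63=966 · T[8,4]:4*350+301=1701
[9] T[9,2]:2*127+1=255 · T[9,3]:3*966+127=3025 · T[9,4]:4*1701+966=7770
[10] T[10,3]:3*3025+255=9330 · T[10,4]:4*7770+3025=34105
Read S(10,3) = 9330, S(10,4) = 34105.

9330, 34105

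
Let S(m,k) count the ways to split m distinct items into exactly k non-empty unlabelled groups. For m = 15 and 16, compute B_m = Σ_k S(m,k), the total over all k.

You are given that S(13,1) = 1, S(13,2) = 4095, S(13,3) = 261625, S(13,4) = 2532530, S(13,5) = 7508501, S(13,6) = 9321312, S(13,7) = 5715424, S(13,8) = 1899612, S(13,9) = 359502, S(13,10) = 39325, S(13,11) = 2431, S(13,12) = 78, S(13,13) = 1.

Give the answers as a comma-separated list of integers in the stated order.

i=14: T(14,1)=0+1·1=1 | T(14,2)=1+2·4095=8191 | T(14,3)=4095+3·261625=788970 | T(14,4)=261625+4·2532530=10391745 | T(14,5)=2532530+5·7508501=40075035 | T(14,6)=7508501+6·9321312=63436373 | T(14,7)=9321312+7·5715424=49329280 | T(14,8)=5715424+8·1899612=20912320 | T(14,9)=1899612+9·359502=5135130 | T(14,10)=359502+10·39325=752752 | T(14,11)=39325+11·2431=66066 | T(14,12)=2431+12·78=3367 | T(14,13)=78+13·1=91 | T(14,14)=1+14·0=1
i=15: T(15,1)=0+1·1=1 | T(15,2)=1+2·8191=16383 | T(15,3)=8191+3·788970=2375101 | T(15,4)=788970+4·10391745=42355950 | T(15,5)=10391745+5·40075035=210766920 | T(15,6)=40075035+6·63436373=420693273 | T(15,7)=63436373+7·49329280=408741333 | T(15,8)=49329280+8·20912320=216627840 | T(15,9)=20912320+9·5135130=67128490 | T(15,10)=5135130+10·752752=12662650 | T(15,11)=752752+11·66066=1479478 | T(15,12)=66066+12·3367=106470 | T(15,13)=3367+13·91=4550 | T(15,14)=91+14·1=105 | T(15,15)=1+15·0=1
i=16: T(16,1)=0+1·1=1 | T(16,2)=1+2·16383=32767 | T(16,3)=16383+3·2375101=7141686 | T(16,4)=2375101+4·42355950=171798901 | T(16,5)=42355950+5·210766920=1096190550 | T(16,6)=210766920+6·420693273=2734926558 | T(16,7)=420693273+7·408741333=3281882604 | T(16,8)=408741333+8·216627840=2141764053 | T(16,9)=216627840+9·67128490=820784250 | T(16,10)=67128490+10·12662650=193754990 | T(16,11)=12662650+11·1479478=28936908 | T(16,12)=1479478+12·106470=2757118 | T(16,13)=106470+13·4550=165620 | T(16,14)=4550+14·105=6020 | T(16,15)=105+15·1=120 | T(16,16)=1+16·0=1
B_15 = ΣS(15,k) = 1+16383+2375101+42355950+210766920+420693273+408741333+216627840+67128490+12662650+1479478+106470+4550+105+1 = 1382958545
B_16 = ΣS(16,k) = 1+32767+7141686+171798901+1096190550+2734926558+3281882604+2141764053+820784250+193754990+28936908+2757118+165620+6020+120+1 = 10480142147

1382958545, 10480142147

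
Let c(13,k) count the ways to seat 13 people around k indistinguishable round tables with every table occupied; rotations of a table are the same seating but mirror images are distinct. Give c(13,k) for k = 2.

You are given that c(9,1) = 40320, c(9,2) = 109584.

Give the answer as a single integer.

1486442880

@10  (10,1):40320·9+0→362880, (10,2):109584·9+40320→1026576
@11  (11,1):362880·10+0→3628800, (11,2):1026576·10+362880→10628640
@12  (12,1):3628800·11+0→39916800, (12,2):10628640·11+3628800→120543840
@13  (13,2):120543840·12+39916800→1486442880
Read c(13,2) = 1486442880.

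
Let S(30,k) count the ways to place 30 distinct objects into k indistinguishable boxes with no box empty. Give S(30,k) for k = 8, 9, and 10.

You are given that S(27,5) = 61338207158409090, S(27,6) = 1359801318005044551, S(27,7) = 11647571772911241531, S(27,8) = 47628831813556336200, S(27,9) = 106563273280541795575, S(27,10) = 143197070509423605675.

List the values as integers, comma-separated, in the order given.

26383018684048108297800, 88300984248924568770870, 173373343599189364594756

i=28: T(28,6)=61338207158409090+6·1359801318005044551=8220146115188676396 | T(28,7)=1359801318005044551+7·11647571772911241531=82892803728383735268 | T(28,8)=11647571772911241531+8·47628831813556336200=392678226281361931131 | T(28,9)=47628831813556336200+9·106563273280541795575=1006698291338432496375 | T(28,10)=106563273280541795575+10·143197070509423605675=1538533978374777852325
i=29: T(29,7)=8220146115188676396+7·82892803728383735268=588469772213874823272 | T(29,8)=82892803728383735268+8·392678226281361931131=3224318613979279184316 | T(29,9)=392678226281361931131+9·1006698291338432496375=9452962848327254398506 | T(29,10)=1006698291338432496375+10·1538533978374777852325=16392038075086211019625
i=30: T(30,8)=588469772213874823272+8·3224318613979279184316=26383018684048108297800 | T(30,9)=3224318613979279184316+9·9452962848327254398506=88300984248924568770870 | T(30,10)=9452962848327254398506+10·16392038075086211019625=173373343599189364594756
Read S(30,8) = 26383018684048108297800, S(30,9) = 88300984248924568770870, S(30,10) = 173373343599189364594756.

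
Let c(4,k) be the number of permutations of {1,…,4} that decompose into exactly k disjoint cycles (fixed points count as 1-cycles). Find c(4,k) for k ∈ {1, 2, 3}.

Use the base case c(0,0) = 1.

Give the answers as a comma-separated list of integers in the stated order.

i=1: T(1,1)=1+0·0=1
i=2: T(2,1)=0+1·1=1 | T(2,2)=1+1·0=1
i=3: T(3,1)=0+2·1=2 | T(3,2)=1+2·1=3 | T(3,3)=1+2·0=1
i=4: T(4,1)=0+3·2=6 | T(4,2)=2+3·3=11 | T(4,3)=3+3·1=6
Read c(4,1) = 6, c(4,2) = 11, c(4,3) = 6.

6, 11, 6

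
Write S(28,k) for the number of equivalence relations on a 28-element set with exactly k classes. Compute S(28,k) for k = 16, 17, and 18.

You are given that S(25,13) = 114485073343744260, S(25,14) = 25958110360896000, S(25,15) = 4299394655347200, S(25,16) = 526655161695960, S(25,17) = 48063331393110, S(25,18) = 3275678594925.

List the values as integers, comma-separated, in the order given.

6539643128396047620, 898741468057510350, 94432767017711850

@26  (26,14):25958110360896000·14+114485073343744260→477898618396288260, (26,15):4299394655347200·15+25958110360896000→90449030191104000, (26,16):526655161695960·16+4299394655347200→12725877242482560, (26,17):48063331393110·17+526655161695960→1343731795378830, (26,18):3275678594925·18+48063331393110→107025546101760
@27  (27,15):90449030191104000·15+477898618396288260→1834634071262848260, (27,16):12725877242482560·16+90449030191104000→294063066070824960, (27,17):1343731795378830·17+12725877242482560→35569317763922670, (27,18):107025546101760·18+1343731795378830→3270191625210510
@28  (28,16):294063066070824960·16+1834634071262848260→6539643128396047620, (28,17):35569317763922670·17+294063066070824960→898741468057510350, (28,18):3270191625210510·18+35569317763922670→94432767017711850
Read S(28,16) = 6539643128396047620, S(28,17) = 898741468057510350, S(28,18) = 94432767017711850.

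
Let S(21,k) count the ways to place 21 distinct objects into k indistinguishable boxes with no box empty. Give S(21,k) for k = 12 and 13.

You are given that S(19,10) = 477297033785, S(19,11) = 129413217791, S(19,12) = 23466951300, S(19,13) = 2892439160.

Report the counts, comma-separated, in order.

i=20: T(20,11)=477297033785+11·129413217791=1900842429486 | T(20,12)=129413217791+12·23466951300=411016633391 | T(20,13)=23466951300+13·2892439160=61068660380
i=21: T(21,12)=1900842429486+12·411016633391=6833042030178 | T(21,13)=411016633391+13·61068660380=1204909218331
Read S(21,12) = 6833042030178, S(21,13) = 1204909218331.

6833042030178, 1204909218331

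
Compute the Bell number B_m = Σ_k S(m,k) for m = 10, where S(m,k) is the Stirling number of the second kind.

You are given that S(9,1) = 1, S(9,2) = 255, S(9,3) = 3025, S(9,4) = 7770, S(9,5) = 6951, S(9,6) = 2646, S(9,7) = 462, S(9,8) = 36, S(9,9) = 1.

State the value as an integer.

row 10: T[10][1]=1·1+0=1  T[10][2]=2·255+1=511  T[10][3]=3·3025+255=9330  T[10][4]=4·7770+3025=34105  T[10][5]=5·6951+7770=42525  T[10][6]=6·2646+6951=22827  T[10][7]=7·462+2646=5880  T[10][8]=8·36+462=750  T[10][9]=9·1+36=45  T[10][10]=10·0+1=1
B_10 = ΣS(10,k) = 1+511+9330+34105+42525+22827+5880+750+45+1 = 115975

115975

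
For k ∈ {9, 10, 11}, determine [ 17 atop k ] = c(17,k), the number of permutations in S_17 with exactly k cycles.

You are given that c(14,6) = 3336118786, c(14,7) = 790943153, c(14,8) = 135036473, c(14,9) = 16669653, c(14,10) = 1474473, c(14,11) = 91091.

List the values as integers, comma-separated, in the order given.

185953177553, 23057159840, 2185031420

[15] T[15,7]:14*790943153+3336118786=14409322928 · T[15,8]:14*135036473+790943153=2681453775 · T[15,9]:14*16669653+135036473=368411615 · T[15,10]:14*1474473+16669653=37312275 · T[15,11]:14*91091+1474473=2749747
[16] T[16,8]:15*2681453775+14409322928=54631129553 · T[16,9]:15*368411615+2681453775=8207628000 · T[16,10]:15*37312275+368411615=928095740 · T[16,11]:15*2749747+37312275=78558480
[17] T[17,9]:16*8207628000+54631129553=185953177553 · T[17,10]:16*928095740+8207628000=23057159840 · T[17,11]:16*78558480+928095740=2185031420
Read c(17,9) = 185953177553, c(17,10) = 23057159840, c(17,11) = 2185031420.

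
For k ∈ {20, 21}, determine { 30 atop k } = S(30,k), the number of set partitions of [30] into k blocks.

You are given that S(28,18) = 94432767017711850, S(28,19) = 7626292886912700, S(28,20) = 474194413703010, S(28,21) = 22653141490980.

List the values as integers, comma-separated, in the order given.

581535955088511150, 37058299246258290

row 29: T[29][19]=19·7626292886912700+94432767017711850=239332331869053150  T[29][20]=20·474194413703010+7626292886912700=17110181160972900  T[29][21]=21·22653141490980+474194413703010=949910385013590
row 30: T[30][20]=20·17110181160972900+239332331869053150=581535955088511150  T[30][21]=21·949910385013590+17110181160972900=37058299246258290
Read S(30,20) = 581535955088511150, S(30,21) = 37058299246258290.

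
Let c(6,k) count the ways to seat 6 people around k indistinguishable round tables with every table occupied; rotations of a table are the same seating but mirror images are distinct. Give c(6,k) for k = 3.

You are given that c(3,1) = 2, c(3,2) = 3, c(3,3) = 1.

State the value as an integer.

i=4: T(4,1)=0+3·2=6 | T(4,2)=2+3·3=11 | T(4,3)=3+3·1=6
i=5: T(5,2)=6+4·11=50 | T(5,3)=11+4·6=35
i=6: T(6,3)=50+5·35=225
Read c(6,3) = 225.

225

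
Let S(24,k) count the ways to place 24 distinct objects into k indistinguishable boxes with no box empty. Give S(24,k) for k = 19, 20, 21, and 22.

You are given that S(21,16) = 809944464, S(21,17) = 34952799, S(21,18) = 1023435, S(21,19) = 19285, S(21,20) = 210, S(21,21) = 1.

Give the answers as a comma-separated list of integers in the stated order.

r22: T_22,17=17×34952799+809944464=1404142047; T_22,18=18×1023435+34952799=53374629; T_22,19=19×19285+1023435=1389850; T_22,20=20×210+19285=23485; T_22,21=21×1+210=231; T_22,22=22×0+1=1
r23: T_23,18=18×53374629+1404142047=2364885369; T_23,19=19×1389850+53374629=79781779; T_23,20=20×23485+1389850=1859550; T_23,21=21×231+23485=28336; T_23,22=22×1+231=253
r24: T_24,19=19×79781779+2364885369=3880739170; T_24,20=20×1859550+79781779=116972779; T_24,21=21×28336+1859550=2454606; T_24,22=22×253+28336=33902
Read S(24,19) = 3880739170, S(24,20) = 116972779, S(24,21) = 2454606, S(24,22) = 33902.

3880739170, 116972779, 2454606, 33902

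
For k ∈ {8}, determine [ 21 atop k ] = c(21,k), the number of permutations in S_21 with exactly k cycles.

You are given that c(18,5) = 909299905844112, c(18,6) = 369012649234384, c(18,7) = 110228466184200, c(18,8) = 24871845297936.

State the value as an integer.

i=19: T(19,6)=909299905844112+18·369012649234384=7551527592063024 | T(19,7)=369012649234384+18·110228466184200=2353125040549984 | T(19,8)=110228466184200+18·24871845297936=557921681547048
i=20: T(20,7)=7551527592063024+19·2353125040549984=52260903362512720 | T(20,8)=2353125040549984+19·557921681547048=12953636989943896
i=21: T(21,8)=52260903362512720+20·12953636989943896=311333643161390640
Read c(21,8) = 311333643161390640.

311333643161390640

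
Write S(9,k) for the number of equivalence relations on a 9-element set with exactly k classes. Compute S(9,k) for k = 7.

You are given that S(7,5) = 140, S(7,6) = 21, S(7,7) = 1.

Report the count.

[8] T[8,6]:6*21+140=266 · T[8,7]:7*1+21=28
[9] T[9,7]:7*28+266=462
Read S(9,7) = 462.

462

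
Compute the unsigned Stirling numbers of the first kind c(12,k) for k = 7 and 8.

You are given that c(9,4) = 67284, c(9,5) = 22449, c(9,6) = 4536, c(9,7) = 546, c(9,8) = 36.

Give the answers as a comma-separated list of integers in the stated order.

r10: T_10,5=9×22449+67284=269325; T_10,6=9×4536+22449=63273; T_10,7=9×546+4536=9450; T_10,8=9×36+546=870
r11: T_11,6=10×63273+269325=902055; T_11,7=10×9450+63273=157773; T_11,8=10×870+9450=18150
r12: T_12,7=11×157773+902055=2637558; T_12,8=11×18150+157773=357423
Read c(12,7) = 2637558, c(12,8) = 357423.

2637558, 357423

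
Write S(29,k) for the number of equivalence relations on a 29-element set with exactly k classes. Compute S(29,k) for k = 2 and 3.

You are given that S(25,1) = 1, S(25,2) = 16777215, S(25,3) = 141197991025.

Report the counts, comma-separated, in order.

r26: T_26,1=1×1+0=1; T_26,2=2×16777215+1=33554431; T_26,3=3×141197991025+16777215=423610750290
r27: T_27,1=1×1+0=1; T_27,2=2×33554431+1=67108863; T_27,3=3×423610750290+33554431=1270865805301
r28: T_28,1=1×1+0=1; T_28,2=2×67108863+1=134217727; T_28,3=3×1270865805301+67108863=3812664524766
r29: T_29,2=2×134217727+1=268435455; T_29,3=3×3812664524766+134217727=11438127792025
Read S(29,2) = 268435455, S(29,3) = 11438127792025.

268435455, 11438127792025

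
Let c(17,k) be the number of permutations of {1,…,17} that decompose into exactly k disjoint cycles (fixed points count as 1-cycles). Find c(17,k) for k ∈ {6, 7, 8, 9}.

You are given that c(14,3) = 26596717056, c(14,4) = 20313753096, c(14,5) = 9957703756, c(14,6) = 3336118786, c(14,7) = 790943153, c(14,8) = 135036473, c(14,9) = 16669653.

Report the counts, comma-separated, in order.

r15: T_15,4=14×20313753096+26596717056=310989260400; T_15,5=14×9957703756+20313753096=159721605680; T_15,6=14×3336118786+9957703756=56663366760; T_15,7=14×790943153+3336118786=14409322928; T_15,8=14×135036473+790943153=2681453775; T_15,9=14×16669653+135036473=368411615
r16: T_16,5=15×159721605680+310989260400=2706813345600; T_16,6=15×56663366760+159721605680=1009672107080; T_16,7=15×14409322928+56663366760=272803210680; T_16,8=15×2681453775+14409322928=54631129553; T_16,9=15×368411615+2681453775=8207628000
r17: T_17,6=16×1009672107080+2706813345600=18861567058880; T_17,7=16×272803210680+1009672107080=5374523477960; T_17,8=16×54631129553+272803210680=1146901283528; T_17,9=16×8207628000+54631129553=185953177553
Read c(17,6) = 18861567058880, c(17,7) = 5374523477960, c(17,8) = 1146901283528, c(17,9) = 185953177553.

18861567058880, 5374523477960, 1146901283528, 185953177553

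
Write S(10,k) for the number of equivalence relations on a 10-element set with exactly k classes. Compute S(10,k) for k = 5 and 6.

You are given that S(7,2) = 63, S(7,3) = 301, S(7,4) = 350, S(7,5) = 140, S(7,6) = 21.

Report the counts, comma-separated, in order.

[8] T[8,3]:3*301+63=966 · T[8,4]:4*350+301=1701 · T[8,5]:5*140+350=1050 · T[8,6]:6*21+140=266
[9] T[9,4]:4*1701+966=7770 · T[9,5]:5*1050+1701=6951 · T[9,6]:6*266+1050=2646
[10] T[10,5]:5*6951+7770=42525 · T[10,6]:6*2646+6951=22827
Read S(10,5) = 42525, S(10,6) = 22827.

42525, 22827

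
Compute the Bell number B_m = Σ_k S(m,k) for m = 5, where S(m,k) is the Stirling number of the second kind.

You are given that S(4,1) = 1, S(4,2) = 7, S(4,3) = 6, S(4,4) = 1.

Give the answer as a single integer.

i=5: T(5,1)=0+1·1=1 | T(5,2)=1+2·7=15 | T(5,3)=7+3·6=25 | T(5,4)=6+4·1=10 | T(5,5)=1+5·0=1
B_5 = ΣS(5,k) = 1+15+25+10+1 = 52

52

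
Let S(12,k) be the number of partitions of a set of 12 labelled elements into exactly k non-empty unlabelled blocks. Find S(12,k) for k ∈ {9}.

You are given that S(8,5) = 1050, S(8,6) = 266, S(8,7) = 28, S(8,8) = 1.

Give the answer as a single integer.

[9] T[9,6]:6*266+1050=2646 · T[9,7]:7*28+266=462 · T[9,8]:8*1+28=36 · T[9,9]:9*0+1=1
[10] T[10,7]:7*462+2646=5880 · T[10,8]:8*36+462=750 · T[10,9]:9*1+36=45
[11] T[11,8]:8*750+5880=11880 · T[11,9]:9*45+750=1155
[12] T[12,9]:9*1155+11880=22275
Read S(12,9) = 22275.

22275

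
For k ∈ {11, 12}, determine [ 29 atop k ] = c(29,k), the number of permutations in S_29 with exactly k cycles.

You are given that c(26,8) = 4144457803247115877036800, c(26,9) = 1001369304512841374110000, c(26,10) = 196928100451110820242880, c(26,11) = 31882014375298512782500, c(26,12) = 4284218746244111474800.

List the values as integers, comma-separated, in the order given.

@27  (27,9):1001369304512841374110000·26+4144457803247115877036800→30180059720580991603896800, (27,10):196928100451110820242880·26+1001369304512841374110000→6121499916241722700424880, (27,11):31882014375298512782500·26+196928100451110820242880→1025860474208872152587880, (27,12):4284218746244111474800·26+31882014375298512782500→143271701777645411127300
@28  (28,10):6121499916241722700424880·27+30180059720580991603896800→195460557459107504515368560, (28,11):1025860474208872152587880·27+6121499916241722700424880→33819732719881270820297640, (28,12):143271701777645411127300·27+1025860474208872152587880→4894196422205298253024980
@29  (29,11):33819732719881270820297640·28+195460557459107504515368560→1142413073615783087483702480, (29,12):4894196422205298253024980·28+33819732719881270820297640→170857232541629621904997080
Read c(29,11) = 1142413073615783087483702480, c(29,12) = 170857232541629621904997080.

1142413073615783087483702480, 170857232541629621904997080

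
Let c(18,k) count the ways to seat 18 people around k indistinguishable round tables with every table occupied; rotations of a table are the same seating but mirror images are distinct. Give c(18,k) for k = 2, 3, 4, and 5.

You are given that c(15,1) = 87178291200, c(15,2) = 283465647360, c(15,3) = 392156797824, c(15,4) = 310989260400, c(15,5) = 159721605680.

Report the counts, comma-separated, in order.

@16  (16,1):87178291200·15+0→1307674368000, (16,2):283465647360·15+87178291200→4339163001600, (16,3):392156797824·15+283465647360→6165817614720, (16,4):310989260400·15+392156797824→5056995703824, (16,5):159721605680·15+310989260400→2706813345600
@17  (17,1):1307674368000·16+0→20922789888000, (17,2):4339163001600·16+1307674368000→70734282393600, (17,3):6165817614720·16+4339163001600→102992244837120, (17,4):5056995703824·16+6165817614720→87077748875904, (17,5):2706813345600·16+5056995703824→48366009233424
@18  (18,2):70734282393600·17+20922789888000→1223405590579200, (18,3):102992244837120·17+70734282393600→1821602444624640, (18,4):87077748875904·17+102992244837120→1583313975727488, (18,5):48366009233424·17+87077748875904→909299905844112
Read c(18,2) = 1223405590579200, c(18,3) = 1821602444624640, c(18,4) = 1583313975727488, c(18,5) = 909299905844112.

1223405590579200, 1821602444624640, 1583313975727488, 909299905844112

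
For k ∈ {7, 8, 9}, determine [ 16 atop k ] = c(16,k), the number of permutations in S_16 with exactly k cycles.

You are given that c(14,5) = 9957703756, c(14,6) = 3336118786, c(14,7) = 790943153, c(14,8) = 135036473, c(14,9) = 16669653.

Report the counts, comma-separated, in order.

[15] T[15,6]:14*3336118786+9957703756=56663366760 · T[15,7]:14*790943153+3336118786=14409322928 · T[15,8]:14*135036473+790943153=2681453775 · T[15,9]:14*16669653+135036473=368411615
[16] T[16,7]:15*14409322928+56663366760=272803210680 · T[16,8]:15*2681453775+14409322928=54631129553 · T[16,9]:15*368411615+2681453775=8207628000
Read c(16,7) = 272803210680, c(16,8) = 54631129553, c(16,9) = 8207628000.

272803210680, 54631129553, 8207628000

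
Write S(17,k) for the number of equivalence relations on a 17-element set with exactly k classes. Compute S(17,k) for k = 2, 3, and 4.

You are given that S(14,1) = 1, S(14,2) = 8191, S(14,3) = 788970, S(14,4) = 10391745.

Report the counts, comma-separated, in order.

i=15: T(15,1)=0+1·1=1 | T(15,2)=1+2·8191=16383 | T(15,3)=8191+3·788970=2375101 | T(15,4)=788970+4·10391745=42355950
i=16: T(16,1)=0+1·1=1 | T(16,2)=1+2·16383=32767 | T(16,3)=16383+3·2375101=7141686 | T(16,4)=2375101+4·42355950=171798901
i=17: T(17,2)=1+2·32767=65535 | T(17,3)=32767+3·7141686=21457825 | T(17,4)=7141686+4·171798901=694337290
Read S(17,2) = 65535, S(17,3) = 21457825, S(17,4) = 694337290.

65535, 21457825, 694337290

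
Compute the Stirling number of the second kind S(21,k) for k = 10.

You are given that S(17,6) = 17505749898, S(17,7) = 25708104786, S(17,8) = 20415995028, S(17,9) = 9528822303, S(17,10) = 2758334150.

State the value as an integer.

r18: T_18,7=7×25708104786+17505749898=197462483400; T_18,8=8×20415995028+25708104786=189036065010; T_18,9=9×9528822303+20415995028=106175395755; T_18,10=10×2758334150+9528822303=37112163803
r19: T_19,8=8×189036065010+197462483400=1709751003480; T_19,9=9×106175395755+189036065010=1144614626805; T_19,10=10×37112163803+106175395755=477297033785
r20: T_20,9=9×1144614626805+1709751003480=12011282644725; T_20,10=10×477297033785+1144614626805=5917584964655
r21: T_21,10=10×5917584964655+12011282644725=71187132291275
Read S(21,10) = 71187132291275.

71187132291275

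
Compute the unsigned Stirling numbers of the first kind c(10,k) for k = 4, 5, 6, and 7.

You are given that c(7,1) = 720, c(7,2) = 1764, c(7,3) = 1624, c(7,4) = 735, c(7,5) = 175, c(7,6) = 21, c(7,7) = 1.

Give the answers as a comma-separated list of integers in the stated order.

r8: T_8,2=7×1764+720=13068; T_8,3=7×1624+1764=13132; T_8,4=7×735+1624=6769; T_8,5=7×175+735=1960; T_8,6=7×21+175=322; T_8,7=7×1+21=28
r9: T_9,3=8×13132+13068=118124; T_9,4=8×6769+13132=67284; T_9,5=8×1960+6769=22449; T_9,6=8×322+1960=4536; T_9,7=8×28+322=546
r10: T_10,4=9×67284+118124=723680; T_10,5=9×22449+67284=269325; T_10,6=9×4536+22449=63273; T_10,7=9×546+4536=9450
Read c(10,4) = 723680, c(10,5) = 269325, c(10,6) = 63273, c(10,7) = 9450.

723680, 269325, 63273, 9450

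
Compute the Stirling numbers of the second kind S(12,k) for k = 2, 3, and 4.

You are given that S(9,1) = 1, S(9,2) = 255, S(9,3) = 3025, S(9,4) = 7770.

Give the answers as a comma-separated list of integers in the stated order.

2047, 86526, 611501

[10] T[10,1]:1*1+0=1 · T[10,2]:2*255+1=511 · T[10,3]:3*3025+255=9330 · T[10,4]:4*7770+3025=34105
[11] T[11,1]:1*1+0=1 · T[11,2]:2*511+1=1023 · T[11,3]:3*9330+511=28501 · T[11,4]:4*34105+9330=145750
[12] T[12,2]:2*1023+1=2047 · T[12,3]:3*28501+1023=86526 · T[12,4]:4*145750+28501=611501
Read S(12,2) = 2047, S(12,3) = 86526, S(12,4) = 611501.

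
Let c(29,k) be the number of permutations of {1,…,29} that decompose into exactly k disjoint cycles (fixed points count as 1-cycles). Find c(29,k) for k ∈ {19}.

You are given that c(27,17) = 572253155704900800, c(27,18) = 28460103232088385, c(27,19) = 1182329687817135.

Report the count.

3031400077459516035

r28: T_28,18=27×28460103232088385+572253155704900800=1340675942971287195; T_28,19=27×1182329687817135+28460103232088385=60383004803151030
r29: T_29,19=28×60383004803151030+1340675942971287195=3031400077459516035
Read c(29,19) = 3031400077459516035.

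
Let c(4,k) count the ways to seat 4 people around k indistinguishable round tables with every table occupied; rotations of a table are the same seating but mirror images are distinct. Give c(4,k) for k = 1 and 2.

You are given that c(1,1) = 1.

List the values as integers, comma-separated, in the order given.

6, 11

row 2: T[2][1]=1·1+0=1  T[2][2]=1·0+1=1
row 3: T[3][1]=2·1+0=2  T[3][2]=2·1+1=3
row 4: T[4][1]=3·2+0=6  T[4][2]=3·3+2=11
Read c(4,1) = 6, c(4,2) = 11.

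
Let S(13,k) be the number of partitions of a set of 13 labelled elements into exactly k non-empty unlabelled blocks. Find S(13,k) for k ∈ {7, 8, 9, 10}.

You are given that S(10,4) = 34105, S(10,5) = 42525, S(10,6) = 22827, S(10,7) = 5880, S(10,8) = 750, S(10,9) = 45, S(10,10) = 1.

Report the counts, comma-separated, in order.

5715424, 1899612, 359502, 39325

[11] T[11,5]:5*42525+34105=246730 · T[11,6]:6*22827+42525=179487 · T[11,7]:7*5880+22827=63987 · T[11,8]:8*750+5880=11880 · T[11,9]:9*45+750=1155 · T[11,10]:10*1+45=55
[12] T[12,6]:6*179487+246730=1323652 · T[12,7]:7*63987+179487=627396 · T[12,8]:8*11880+63987=159027 · T[12,9]:9*1155+11880=22275 · T[12,10]:10*55+1155=1705
[13] T[13,7]:7*627396+1323652=5715424 · T[13,8]:8*159027+627396=1899612 · T[13,9]:9*22275+159027=359502 · T[13,10]:10*1705+22275=39325
Read S(13,7) = 5715424, S(13,8) = 1899612, S(13,9) = 359502, S(13,10) = 39325.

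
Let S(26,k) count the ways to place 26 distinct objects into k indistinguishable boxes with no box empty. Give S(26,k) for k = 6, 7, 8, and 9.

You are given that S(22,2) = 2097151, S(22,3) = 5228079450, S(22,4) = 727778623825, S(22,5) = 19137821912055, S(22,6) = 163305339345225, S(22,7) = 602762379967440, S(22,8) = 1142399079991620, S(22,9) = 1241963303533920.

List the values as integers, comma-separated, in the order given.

224595186974125331, 1631853797991016600, 5749622251945664950, 11201516780955125625

r23: T_23,3=3×5228079450+2097151=15686335501; T_23,4=4×727778623825+5228079450=2916342574750; T_23,5=5×19137821912055+727778623825=96416888184100; T_23,6=6×163305339345225+19137821912055=998969857983405; T_23,7=7×602762379967440+163305339345225=4382641999117305; T_23,8=8×1142399079991620+602762379967440=9741955019900400; T_23,9=9×1241963303533920+1142399079991620=12320068811796900
r24: T_24,4=4×2916342574750+15686335501=11681056634501; T_24,5=5×96416888184100+2916342574750=485000783495250; T_24,6=6×998969857983405+96416888184100=6090236036084530; T_24,7=7×4382641999117305+998969857983405=31677463851804540; T_24,8=8×9741955019900400+4382641999117305=82318282158320505; T_24,9=9×12320068811796900+9741955019900400=120622574326072500
r25: T_25,5=5×485000783495250+11681056634501=2436684974110751; T_25,6=6×6090236036084530+485000783495250=37026417000002430; T_25,7=7×31677463851804540+6090236036084530=227832482998716310; T_25,8=8×82318282158320505+31677463851804540=690223721118368580; T_25,9=9×120622574326072500+82318282158320505=1167921451092973005
r26: T_26,6=6×37026417000002430+2436684974110751=224595186974125331; T_26,7=7×227832482998716310+37026417000002430=1631853797991016600; T_26,8=8×690223721118368580+227832482998716310=5749622251945664950; T_26,9=9×1167921451092973005+690223721118368580=11201516780955125625
Read S(26,6) = 224595186974125331, S(26,7) = 1631853797991016600, S(26,8) = 5749622251945664950, S(26,9) = 11201516780955125625.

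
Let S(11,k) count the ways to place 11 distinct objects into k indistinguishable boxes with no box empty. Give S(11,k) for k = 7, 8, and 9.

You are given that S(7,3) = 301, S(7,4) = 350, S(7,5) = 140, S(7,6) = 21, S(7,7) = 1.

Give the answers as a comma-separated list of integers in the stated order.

63987, 11880, 1155

row 8: T[8][4]=4·350+301=1701  T[8][5]=5·140+350=1050  T[8][6]=6·21+140=266  T[8][7]=7·1+21=28  T[8][8]=8·0+1=1
row 9: T[9][5]=5·1050+1701=6951  T[9][6]=6·266+1050=2646  T[9][7]=7·28+266=462  T[9][8]=8·1+28=36  T[9][9]=9·0+1=1
row 10: T[10][6]=6·2646+6951=22827  T[10][7]=7·462+2646=5880  T[10][8]=8·36+462=750  T[10][9]=9·1+36=45
row 11: T[11][7]=7·5880+22827=63987  T[11][8]=8·750+5880=11880  T[11][9]=9·45+750=1155
Read S(11,7) = 63987, S(11,8) = 11880, S(11,9) = 1155.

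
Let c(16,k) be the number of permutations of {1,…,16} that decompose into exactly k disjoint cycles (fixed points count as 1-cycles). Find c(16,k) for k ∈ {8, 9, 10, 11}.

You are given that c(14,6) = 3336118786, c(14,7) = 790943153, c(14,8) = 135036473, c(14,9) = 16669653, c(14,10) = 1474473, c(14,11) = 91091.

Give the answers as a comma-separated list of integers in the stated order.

54631129553, 8207628000, 928095740, 78558480

r15: T_15,7=14×790943153+3336118786=14409322928; T_15,8=14×135036473+790943153=2681453775; T_15,9=14×16669653+135036473=368411615; T_15,10=14×1474473+16669653=37312275; T_15,11=14×91091+1474473=2749747
r16: T_16,8=15×2681453775+14409322928=54631129553; T_16,9=15×368411615+2681453775=8207628000; T_16,10=15×37312275+368411615=928095740; T_16,11=15×2749747+37312275=78558480
Read c(16,8) = 54631129553, c(16,9) = 8207628000, c(16,10) = 928095740, c(16,11) = 78558480.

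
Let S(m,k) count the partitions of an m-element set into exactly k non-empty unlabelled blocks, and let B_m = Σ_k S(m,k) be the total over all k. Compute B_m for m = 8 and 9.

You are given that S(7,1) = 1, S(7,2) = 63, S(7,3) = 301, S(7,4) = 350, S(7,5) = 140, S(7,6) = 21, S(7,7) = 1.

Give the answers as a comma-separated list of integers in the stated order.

[8] T[8,1]:1*1+0=1 · T[8,2]:2*63+1=127 · T[8,3]:3*301+63=966 · T[8,4]:4*350+301=1701 · T[8,5]:5*140+350=1050 · T[8,6]:6*21+140=266 · T[8,7]:7*1+21=28 · T[8,8]:8*0+1=1
[9] T[9,1]:1*1+0=1 · T[9,2]:2*127+1=255 · T[9,3]:3*966+127=3025 · T[9,4]:4*1701+966=7770 · T[9,5]:5*1050+1701=6951 · T[9,6]:6*266+1050=2646 · T[9,7]:7*28+266=462 · T[9,8]:8*1+28=36 · T[9,9]:9*0+1=1
B_8 = ΣS(8,k) = 1+127+966+1701+1050+266+28+1 = 4140
B_9 = ΣS(9,k) = 1+255+3025+7770+6951+2646+462+36+1 = 21147

4140, 21147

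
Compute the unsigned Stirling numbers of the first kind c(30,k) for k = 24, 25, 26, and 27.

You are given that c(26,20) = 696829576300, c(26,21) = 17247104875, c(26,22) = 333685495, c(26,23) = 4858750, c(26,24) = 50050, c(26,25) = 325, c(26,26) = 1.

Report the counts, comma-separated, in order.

[27] T[27,21]:26*17247104875+696829576300=1145254303050 · T[27,22]:26*333685495+17247104875=25922927745 · T[27,23]:26*4858750+333685495=460012995 · T[27,24]:26*50050+4858750=6160050 · T[27,25]:26*325+50050=58500 · T[27,26]:26*1+325=351 · T[27,27]:26*0+1=1
[28] T[28,22]:27*25922927745+1145254303050=1845173352165 · T[28,23]:27*460012995+25922927745=38343278610 · T[28,24]:27*6160050+460012995=626334345 · T[28,25]:27*58500+6160050=7739550 · T[28,26]:27*351+58500=67977 · T[28,27]:27*1+351=378
[29] T[29,23]:28*38343278610+1845173352165=2918785153245 · T[29,24]:28*626334345+38343278610=55880640270 · T[29,25]:28*7739550+626334345=843041745 · T[29,26]:28*67977+7739550=9642906 · T[29,27]:28*378+67977=78561
[30] T[30,24]:29*55880640270+2918785153245=4539323721075 · T[30,25]:29*843041745+55880640270=80328850875 · T[30,26]:29*9642906+843041745=1122686019 · T[30,27]:29*78561+9642906=11921175
Read c(30,24) = 4539323721075, c(30,25) = 80328850875, c(30,26) = 1122686019, c(30,27) = 11921175.

4539323721075, 80328850875, 1122686019, 11921175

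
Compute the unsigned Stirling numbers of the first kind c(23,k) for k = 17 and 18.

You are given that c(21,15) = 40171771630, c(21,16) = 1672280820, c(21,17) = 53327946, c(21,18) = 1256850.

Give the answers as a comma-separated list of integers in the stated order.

136717357942, 4546047198

r22: T_22,16=21×1672280820+40171771630=75289668850; T_22,17=21×53327946+1672280820=2792167686; T_22,18=21×1256850+53327946=79721796
r23: T_23,17=22×2792167686+75289668850=136717357942; T_23,18=22×79721796+2792167686=4546047198
Read c(23,17) = 136717357942, c(23,18) = 4546047198.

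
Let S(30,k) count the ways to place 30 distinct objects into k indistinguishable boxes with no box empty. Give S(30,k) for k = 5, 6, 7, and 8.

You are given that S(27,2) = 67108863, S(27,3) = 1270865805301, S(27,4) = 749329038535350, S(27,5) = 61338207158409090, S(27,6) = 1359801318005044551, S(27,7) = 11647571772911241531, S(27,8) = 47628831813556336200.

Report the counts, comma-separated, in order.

7713000216608565075, 299310102746948685757, 4168916722553086402080, 26383018684048108297800

i=28: T(28,3)=67108863+3·1270865805301=3812664524766 | T(28,4)=1270865805301+4·749329038535350=2998587019946701 | T(28,5)=749329038535350+5·61338207158409090=307440364830580800 | T(28,6)=61338207158409090+6·1359801318005044551=8220146115188676396 | T(28,7)=1359801318005044551+7·11647571772911241531=82892803728383735268 | T(28,8)=11647571772911241531+8·47628831813556336200=392678226281361931131
i=29: T(29,4)=3812664524766+4·2998587019946701=11998160744311570 | T(29,5)=2998587019946701+5·307440364830580800=1540200411172850701 | T(29,6)=307440364830580800+6·8220146115188676396=49628317055962639176 | T(29,7)=8220146115188676396+7·82892803728383735268=588469772213874823272 | T(29,8)=82892803728383735268+8·392678226281361931131=3224318613979279184316
i=30: T(30,5)=11998160744311570+5·1540200411172850701=7713000216608565075 | T(30,6)=1540200411172850701+6·49628317055962639176=299310102746948685757 | T(30,7)=49628317055962639176+7·588469772213874823272=4168916722553086402080 | T(30,8)=588469772213874823272+8·3224318613979279184316=26383018684048108297800
Read S(30,5) = 7713000216608565075, S(30,6) = 299310102746948685757, S(30,7) = 4168916722553086402080, S(30,8) = 26383018684048108297800.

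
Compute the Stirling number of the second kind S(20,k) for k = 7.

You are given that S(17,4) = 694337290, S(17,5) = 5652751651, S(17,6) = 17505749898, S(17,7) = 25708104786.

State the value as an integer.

11143554045652

@18  (18,5):5652751651·5+694337290→28958095545, (18,6):17505749898·6+5652751651→110687251039, (18,7):25708104786·7+17505749898→197462483400
@19  (19,6):110687251039·6+28958095545→693081601779, (19,7):197462483400·7+110687251039→1492924634839
@20  (20,7):1492924634839·7+693081601779→11143554045652
Read S(20,7) = 11143554045652.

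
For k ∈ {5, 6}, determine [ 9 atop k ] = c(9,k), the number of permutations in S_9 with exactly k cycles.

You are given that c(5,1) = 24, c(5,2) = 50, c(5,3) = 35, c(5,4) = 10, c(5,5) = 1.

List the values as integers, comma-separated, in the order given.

22449, 4536

[6] T[6,2]:5*50+24=274 · T[6,3]:5*35+50=225 · T[6,4]:5*10+35=85 · T[6,5]:5*1+10=15 · T[6,6]:5*0+1=1
[7] T[7,3]:6*225+274=1624 · T[7,4]:6*85+225=735 · T[7,5]:6*15+85=175 · T[7,6]:6*1+15=21
[8] T[8,4]:7*735+1624=6769 · T[8,5]:7*175+735=1960 · T[8,6]:7*21+175=322
[9] T[9,5]:8*1960+6769=22449 · T[9,6]:8*322+1960=4536
Read c(9,5) = 22449, c(9,6) = 4536.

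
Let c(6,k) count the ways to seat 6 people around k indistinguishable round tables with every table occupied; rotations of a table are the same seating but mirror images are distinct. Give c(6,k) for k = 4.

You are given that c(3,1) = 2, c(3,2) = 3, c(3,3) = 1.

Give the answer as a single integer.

85

r4: T_4,2=3×3+2=11; T_4,3=3×1+3=6; T_4,4=3×0+1=1
r5: T_5,3=4×6+11=35; T_5,4=4×1+6=10
r6: T_6,4=5×10+35=85
Read c(6,4) = 85.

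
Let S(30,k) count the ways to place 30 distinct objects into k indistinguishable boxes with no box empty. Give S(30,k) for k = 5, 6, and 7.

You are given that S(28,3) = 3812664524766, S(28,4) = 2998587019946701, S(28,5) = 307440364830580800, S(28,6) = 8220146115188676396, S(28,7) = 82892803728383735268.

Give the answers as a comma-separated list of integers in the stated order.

7713000216608565075, 299310102746948685757, 4168916722553086402080

r29: T_29,4=4×2998587019946701+3812664524766=11998160744311570; T_29,5=5×307440364830580800+2998587019946701=1540200411172850701; T_29,6=6×8220146115188676396+307440364830580800=49628317055962639176; T_29,7=7×82892803728383735268+8220146115188676396=588469772213874823272
r30: T_30,5=5×1540200411172850701+11998160744311570=7713000216608565075; T_30,6=6×49628317055962639176+1540200411172850701=299310102746948685757; T_30,7=7×588469772213874823272+49628317055962639176=4168916722553086402080
Read S(30,5) = 7713000216608565075, S(30,6) = 299310102746948685757, S(30,7) = 4168916722553086402080.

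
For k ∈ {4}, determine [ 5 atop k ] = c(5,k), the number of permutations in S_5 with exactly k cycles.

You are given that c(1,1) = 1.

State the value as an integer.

i=2: T(2,1)=0+1·1=1 | T(2,2)=1+1·0=1
i=3: T(3,2)=1+2·1=3 | T(3,3)=1+2·0=1
i=4: T(4,3)=3+3·1=6 | T(4,4)=1+3·0=1
i=5: T(5,4)=6+4·1=10
Read c(5,4) = 10.

10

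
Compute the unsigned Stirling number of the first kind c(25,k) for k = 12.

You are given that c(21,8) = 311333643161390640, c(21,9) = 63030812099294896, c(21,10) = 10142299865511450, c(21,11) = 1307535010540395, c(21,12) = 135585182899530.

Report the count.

130770928736755873500

@22  (22,9):63030812099294896·21+311333643161390640→1634980697246583456, (22,10):10142299865511450·21+63030812099294896→276019109275035346, (22,11):1307535010540395·21+10142299865511450→37600535086859745, (22,12):135585182899530·21+1307535010540395→4154823851430525
@23  (23,10):276019109275035346·22+1634980697246583456→7707401101297361068, (23,11):37600535086859745·22+276019109275035346→1103230881185949736, (23,12):4154823851430525·22+37600535086859745→129006659818331295
@24  (24,11):1103230881185949736·23+7707401101297361068→33081711368574204996, (24,12):129006659818331295·23+1103230881185949736→4070384057007569521
@25  (25,12):4070384057007569521·24+33081711368574204996→130770928736755873500
Read c(25,12) = 130770928736755873500.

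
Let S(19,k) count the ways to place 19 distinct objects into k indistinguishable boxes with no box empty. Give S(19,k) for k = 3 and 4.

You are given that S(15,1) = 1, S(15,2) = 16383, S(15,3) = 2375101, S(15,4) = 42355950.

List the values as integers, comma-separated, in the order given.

r16: T_16,1=1×1+0=1; T_16,2=2×16383+1=32767; T_16,3=3×2375101+16383=7141686; T_16,4=4×42355950+2375101=171798901
r17: T_17,1=1×1+0=1; T_17,2=2×32767+1=65535; T_17,3=3×7141686+32767=21457825; T_17,4=4×171798901+7141686=694337290
r18: T_18,2=2×65535+1=131071; T_18,3=3×21457825+65535=64439010; T_18,4=4×694337290+21457825=2798806985
r19: T_19,3=3×64439010+131071=193448101; T_19,4=4×2798806985+64439010=11259666950
Read S(19,3) = 193448101, S(19,4) = 11259666950.

193448101, 11259666950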